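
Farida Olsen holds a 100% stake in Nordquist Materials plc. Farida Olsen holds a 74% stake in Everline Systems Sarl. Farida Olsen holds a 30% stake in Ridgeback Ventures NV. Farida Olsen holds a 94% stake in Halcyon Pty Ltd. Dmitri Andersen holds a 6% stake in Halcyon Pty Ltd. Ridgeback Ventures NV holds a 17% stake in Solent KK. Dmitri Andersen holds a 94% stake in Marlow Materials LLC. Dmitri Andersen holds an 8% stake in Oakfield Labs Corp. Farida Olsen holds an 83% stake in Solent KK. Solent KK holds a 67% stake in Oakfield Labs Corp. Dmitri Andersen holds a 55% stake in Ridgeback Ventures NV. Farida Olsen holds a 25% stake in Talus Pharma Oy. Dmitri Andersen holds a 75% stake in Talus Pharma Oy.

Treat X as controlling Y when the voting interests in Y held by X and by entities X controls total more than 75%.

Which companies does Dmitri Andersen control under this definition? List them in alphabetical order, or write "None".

Dmitri holds 94% of Marlow, so Dmitri controls Marlow.
No other company's threshold is met.

Marlow Materials LLC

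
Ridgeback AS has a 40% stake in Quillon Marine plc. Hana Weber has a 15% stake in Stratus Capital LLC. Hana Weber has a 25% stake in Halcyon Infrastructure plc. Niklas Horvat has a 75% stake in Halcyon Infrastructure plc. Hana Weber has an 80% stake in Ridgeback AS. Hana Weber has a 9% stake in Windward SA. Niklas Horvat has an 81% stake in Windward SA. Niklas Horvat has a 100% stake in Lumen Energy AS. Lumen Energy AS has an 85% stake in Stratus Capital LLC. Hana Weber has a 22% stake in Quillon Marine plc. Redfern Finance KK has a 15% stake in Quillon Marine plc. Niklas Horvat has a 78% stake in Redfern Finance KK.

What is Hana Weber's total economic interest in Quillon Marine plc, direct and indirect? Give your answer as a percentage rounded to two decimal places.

54.00%

Hana reaches Quillon along 2 paths.
Direct stake: 22% = 22%.
Via Ridgeback: 80% × 40% = 32%.
Total: 22% + 32% = 54%.
Rounded: 54.00%.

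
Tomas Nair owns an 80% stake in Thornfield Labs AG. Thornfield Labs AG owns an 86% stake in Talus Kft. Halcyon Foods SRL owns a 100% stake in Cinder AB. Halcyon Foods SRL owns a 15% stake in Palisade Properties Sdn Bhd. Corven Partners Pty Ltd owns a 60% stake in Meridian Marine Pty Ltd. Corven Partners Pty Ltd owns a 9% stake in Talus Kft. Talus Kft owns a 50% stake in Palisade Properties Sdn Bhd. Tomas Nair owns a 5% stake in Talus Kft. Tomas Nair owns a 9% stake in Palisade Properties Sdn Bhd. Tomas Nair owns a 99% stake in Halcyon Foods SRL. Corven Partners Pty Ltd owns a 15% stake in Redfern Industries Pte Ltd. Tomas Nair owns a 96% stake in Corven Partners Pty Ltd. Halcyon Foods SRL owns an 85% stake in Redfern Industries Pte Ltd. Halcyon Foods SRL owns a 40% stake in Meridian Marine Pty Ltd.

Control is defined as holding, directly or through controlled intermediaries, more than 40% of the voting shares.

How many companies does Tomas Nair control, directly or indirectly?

Tomas holds 99% of Halcyon, so Tomas controls Halcyon.
Tomas holds 80% of Thornfield, so Tomas controls Thornfield.
Tomas holds 96% of Corven, so Tomas controls Corven.
Corven and Halcyon together hold 15% + 85% = 100% of Redfern, so Tomas controls Redfern.
Thornfield and Corven and Tomas together hold 86% + 9% + 5% = 100% of Talus, so Tomas controls Talus.
Corven and Halcyon together hold 60% + 40% = 100% of Meridian, so Tomas controls Meridian.
Halcyon holds 100% of Cinder, so Tomas controls Cinder.
Talus and Tomas and Halcyon together hold 50% + 9% + 15% = 74% of Palisade, so Tomas controls Palisade.
Tomas controls 8 companies.

8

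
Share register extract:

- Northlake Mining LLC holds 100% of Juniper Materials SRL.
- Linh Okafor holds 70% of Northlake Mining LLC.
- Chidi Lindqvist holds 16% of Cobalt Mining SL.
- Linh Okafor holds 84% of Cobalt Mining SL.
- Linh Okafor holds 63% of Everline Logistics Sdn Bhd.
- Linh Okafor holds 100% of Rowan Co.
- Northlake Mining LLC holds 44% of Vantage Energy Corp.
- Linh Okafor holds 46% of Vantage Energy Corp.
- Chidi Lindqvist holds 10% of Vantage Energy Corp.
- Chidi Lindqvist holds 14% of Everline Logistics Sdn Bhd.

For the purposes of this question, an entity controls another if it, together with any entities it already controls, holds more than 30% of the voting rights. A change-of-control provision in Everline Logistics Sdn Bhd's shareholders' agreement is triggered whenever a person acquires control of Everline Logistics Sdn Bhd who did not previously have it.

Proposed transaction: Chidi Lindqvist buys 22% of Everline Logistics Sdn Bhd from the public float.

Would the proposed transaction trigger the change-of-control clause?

Yes

The purchase changes only Chidi's holdings, so Chidi is the only person who could newly come to control Everline.
Chidi's largest direct stake is 16% in Cobalt, which does not meet the threshold, so Chidi controls no company.
In Everline, Chidi's side holds only 14%, not > 30%.
So before the transaction, Chidi does not control Everline.
After the purchase, Chidi's direct stake in Everline rises to 14% + 22% = 36%.
Chidi holds 36% of Everline, so Chidi controls Everline.
Chidi did not control Everline before and does after, so the clause is triggered.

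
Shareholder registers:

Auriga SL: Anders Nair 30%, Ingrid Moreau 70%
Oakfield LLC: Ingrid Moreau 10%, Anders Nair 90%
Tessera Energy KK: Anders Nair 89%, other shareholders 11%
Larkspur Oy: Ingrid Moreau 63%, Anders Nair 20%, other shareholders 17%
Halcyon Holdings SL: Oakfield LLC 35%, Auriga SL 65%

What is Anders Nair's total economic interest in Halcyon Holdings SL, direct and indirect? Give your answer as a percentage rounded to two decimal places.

51.00%

Anders reaches Halcyon along 2 paths.
Via Oakfield: 90% × 35% = 31.5%.
Via Auriga: 30% × 65% = 19.5%.
Total: 31.5% + 19.5% = 51%.
Rounded: 51.00%.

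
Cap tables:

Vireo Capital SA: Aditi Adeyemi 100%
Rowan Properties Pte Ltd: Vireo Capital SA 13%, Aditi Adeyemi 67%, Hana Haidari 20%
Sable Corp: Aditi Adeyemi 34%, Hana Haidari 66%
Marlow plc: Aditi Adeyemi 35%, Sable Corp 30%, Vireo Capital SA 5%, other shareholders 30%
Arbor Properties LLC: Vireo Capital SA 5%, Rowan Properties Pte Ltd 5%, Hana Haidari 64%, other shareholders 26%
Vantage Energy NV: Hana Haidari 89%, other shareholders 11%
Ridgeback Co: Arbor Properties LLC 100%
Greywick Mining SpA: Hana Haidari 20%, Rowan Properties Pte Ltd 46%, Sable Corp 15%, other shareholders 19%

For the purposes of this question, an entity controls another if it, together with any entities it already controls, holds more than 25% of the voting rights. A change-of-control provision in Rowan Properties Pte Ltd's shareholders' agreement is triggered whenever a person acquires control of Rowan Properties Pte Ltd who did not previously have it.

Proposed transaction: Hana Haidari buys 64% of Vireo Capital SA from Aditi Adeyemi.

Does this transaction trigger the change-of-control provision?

Yes

The purchase adds only to Hana's holdings (Aditi's stake shrinks), so Hana is the only person who could newly come to control Rowan.
Hana holds 66% of Sable, so Hana controls Sable.
Sable holds 30% of Marlow, so Hana controls Marlow.
Hana holds 64% of Arbor, so Hana controls Arbor.
Hana holds 89% of Vantage, so Hana controls Vantage.
Arbor holds 100% of Ridgeback, so Hana controls Ridgeback.
Hana and Sable together hold 20% + 15% = 35% of Greywick, so Hana controls Greywick.
In Rowan, Hana's side holds only 20%, not > 25%.
So before the transaction, Hana does not control Rowan.
After the purchase, Hana holds 64% of Vireo directly, and Aditi's stake falls to 36%.
Hana holds 64% of Vireo, so Hana controls Vireo.
Vireo and Hana together hold 13% + 20% = 33% of Rowan, so Hana controls Rowan.
Hana did not control Rowan before and does after, so the clause is triggered.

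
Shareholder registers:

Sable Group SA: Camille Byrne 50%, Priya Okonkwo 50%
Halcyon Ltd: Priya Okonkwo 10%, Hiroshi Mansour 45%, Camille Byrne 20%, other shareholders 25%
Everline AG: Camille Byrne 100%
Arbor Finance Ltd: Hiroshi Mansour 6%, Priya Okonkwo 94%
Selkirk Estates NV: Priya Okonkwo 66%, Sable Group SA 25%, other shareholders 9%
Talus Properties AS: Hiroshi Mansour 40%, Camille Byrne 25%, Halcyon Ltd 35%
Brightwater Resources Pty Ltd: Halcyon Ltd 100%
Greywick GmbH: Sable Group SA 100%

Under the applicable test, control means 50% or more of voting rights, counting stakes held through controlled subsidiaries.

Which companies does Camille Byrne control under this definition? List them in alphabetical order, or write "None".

Camille holds 50% of Sable, so Camille controls Sable.
Camille holds 100% of Everline, so Camille controls Everline.
Sable holds 100% of Greywick, so Camille controls Greywick.
No other company's threshold is met.

Everline AG, Greywick GmbH, Sable Group SA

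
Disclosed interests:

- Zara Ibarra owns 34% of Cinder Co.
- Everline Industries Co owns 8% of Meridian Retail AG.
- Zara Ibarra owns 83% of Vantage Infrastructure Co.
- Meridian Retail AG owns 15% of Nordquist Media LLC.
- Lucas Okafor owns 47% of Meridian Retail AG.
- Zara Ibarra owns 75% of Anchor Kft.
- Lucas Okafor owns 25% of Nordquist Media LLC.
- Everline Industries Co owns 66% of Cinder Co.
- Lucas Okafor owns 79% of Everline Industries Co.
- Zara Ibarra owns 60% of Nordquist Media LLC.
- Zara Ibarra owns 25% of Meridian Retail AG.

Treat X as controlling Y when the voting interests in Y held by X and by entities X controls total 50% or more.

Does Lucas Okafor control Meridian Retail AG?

Yes

Lucas holds 79% of Everline, so Lucas controls Everline.
Lucas and Everline together hold 47% + 8% = 55% of Meridian, so Lucas controls Meridian.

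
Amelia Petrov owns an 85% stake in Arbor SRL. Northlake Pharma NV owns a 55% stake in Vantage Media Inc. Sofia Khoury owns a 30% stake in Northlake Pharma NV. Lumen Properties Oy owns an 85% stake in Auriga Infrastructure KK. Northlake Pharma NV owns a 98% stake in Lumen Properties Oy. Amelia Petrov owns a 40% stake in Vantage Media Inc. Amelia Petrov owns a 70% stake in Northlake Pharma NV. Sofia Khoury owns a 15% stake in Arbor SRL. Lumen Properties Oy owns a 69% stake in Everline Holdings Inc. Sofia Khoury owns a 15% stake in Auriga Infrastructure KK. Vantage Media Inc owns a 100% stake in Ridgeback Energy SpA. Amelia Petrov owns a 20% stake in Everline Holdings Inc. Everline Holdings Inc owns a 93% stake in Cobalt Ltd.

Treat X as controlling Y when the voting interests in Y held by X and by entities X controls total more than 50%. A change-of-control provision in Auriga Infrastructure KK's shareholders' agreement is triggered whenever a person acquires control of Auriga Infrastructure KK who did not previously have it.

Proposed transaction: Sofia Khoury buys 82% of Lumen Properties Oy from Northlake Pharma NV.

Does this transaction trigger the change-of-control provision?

Yes

The purchase adds only to Sofia's holdings (Northlake's stake shrinks), so Sofia is the only person who could newly come to control Auriga.
Sofia's largest direct stake is 30% in Northlake, which does not meet the threshold, so Sofia controls no company.
In Auriga, Sofia's side holds only 15%, not > 50%.
So before the transaction, Sofia does not control Auriga.
After the purchase, Sofia holds 82% of Lumen directly, and Northlake's stake falls to 16%.
Sofia holds 82% of Lumen, so Sofia controls Lumen.
Lumen and Sofia together hold 85% + 15% = 100% of Auriga, so Sofia controls Auriga.
Sofia did not control Auriga before and does after, so the clause is triggered.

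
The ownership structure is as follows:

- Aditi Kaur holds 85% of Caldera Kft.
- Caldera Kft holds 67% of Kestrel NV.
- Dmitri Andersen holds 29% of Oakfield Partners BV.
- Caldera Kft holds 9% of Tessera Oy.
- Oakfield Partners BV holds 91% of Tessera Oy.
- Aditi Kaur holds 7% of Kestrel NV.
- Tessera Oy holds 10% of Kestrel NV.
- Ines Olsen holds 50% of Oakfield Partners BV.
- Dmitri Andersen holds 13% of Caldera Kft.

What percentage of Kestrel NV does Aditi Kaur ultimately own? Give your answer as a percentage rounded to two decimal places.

Aditi reaches Kestrel along 3 paths.
Via Caldera: 85% × 67% = 56.95%.
Direct stake: 7% = 7%.
Via Caldera → Tessera: 85% × 9% × 10% = 0.765%.
Total: 56.95% + 7% + 0.765% = 64.715%.
Rounded: 64.72%.

64.72%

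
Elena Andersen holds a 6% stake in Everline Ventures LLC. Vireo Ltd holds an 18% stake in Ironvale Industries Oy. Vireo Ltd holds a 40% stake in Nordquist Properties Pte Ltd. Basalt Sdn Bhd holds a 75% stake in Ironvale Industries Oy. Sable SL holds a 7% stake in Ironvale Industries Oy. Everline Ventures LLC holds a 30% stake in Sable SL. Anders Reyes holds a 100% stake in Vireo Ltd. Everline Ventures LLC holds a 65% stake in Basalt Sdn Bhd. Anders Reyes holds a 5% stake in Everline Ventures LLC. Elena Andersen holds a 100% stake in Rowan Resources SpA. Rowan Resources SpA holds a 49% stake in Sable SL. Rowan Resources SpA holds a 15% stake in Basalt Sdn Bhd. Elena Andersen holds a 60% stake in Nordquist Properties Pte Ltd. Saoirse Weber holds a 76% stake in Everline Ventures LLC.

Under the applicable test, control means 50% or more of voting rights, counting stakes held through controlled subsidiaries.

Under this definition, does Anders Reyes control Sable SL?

No

Anders holds 100% of Vireo, so Anders controls Vireo.
Neither Anders nor any entity Anders controls holds any voting interest in Sable.
So Anders does not control Sable.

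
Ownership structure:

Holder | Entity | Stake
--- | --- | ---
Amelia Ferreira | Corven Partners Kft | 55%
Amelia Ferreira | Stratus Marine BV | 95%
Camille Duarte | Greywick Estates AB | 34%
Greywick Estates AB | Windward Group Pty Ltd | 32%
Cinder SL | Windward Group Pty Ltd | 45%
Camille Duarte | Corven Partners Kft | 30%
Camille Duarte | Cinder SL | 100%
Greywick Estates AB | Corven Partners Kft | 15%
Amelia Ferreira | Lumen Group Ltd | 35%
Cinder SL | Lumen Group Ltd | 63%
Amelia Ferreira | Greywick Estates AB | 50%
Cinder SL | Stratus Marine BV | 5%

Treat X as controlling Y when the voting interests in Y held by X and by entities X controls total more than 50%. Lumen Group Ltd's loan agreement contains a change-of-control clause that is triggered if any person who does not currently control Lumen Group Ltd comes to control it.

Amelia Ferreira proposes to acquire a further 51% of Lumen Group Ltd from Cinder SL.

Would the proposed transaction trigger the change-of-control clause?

The purchase adds only to Amelia's holdings (Cinder's stake shrinks), so Amelia is the only person who could newly come to control Lumen.
Amelia holds 95% of Stratus, so Amelia controls Stratus.
Amelia holds 55% of Corven, so Amelia controls Corven.
In Lumen, Amelia's side holds only 35%, not > 50%.
So before the transaction, Amelia does not control Lumen.
After the purchase, Amelia's direct stake in Lumen rises to 35% + 51% = 86%, and Cinder's stake falls to 12%.
Amelia holds 86% of Lumen, so Amelia controls Lumen.
Amelia did not control Lumen before and does after, so the clause is triggered.

Yes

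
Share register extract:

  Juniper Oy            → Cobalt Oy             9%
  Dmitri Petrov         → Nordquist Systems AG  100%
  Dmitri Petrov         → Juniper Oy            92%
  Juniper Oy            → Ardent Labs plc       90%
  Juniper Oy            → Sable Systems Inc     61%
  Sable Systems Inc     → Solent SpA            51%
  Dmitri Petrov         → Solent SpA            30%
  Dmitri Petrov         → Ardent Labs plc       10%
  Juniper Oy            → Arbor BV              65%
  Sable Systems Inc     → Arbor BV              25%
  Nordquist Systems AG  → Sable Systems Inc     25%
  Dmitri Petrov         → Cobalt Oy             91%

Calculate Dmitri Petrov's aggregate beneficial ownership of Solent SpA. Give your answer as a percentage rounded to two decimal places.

Dmitri reaches Solent along 3 paths.
Direct stake: 30% = 30%.
Via Juniper → Sable: 92% × 61% × 51% = 28.6212%.
Via Nordquist → Sable: 100% × 25% × 51% = 12.75%.
Total: 30% + 28.6212% + 12.75% = 71.3712%.
Rounded: 71.37%.

71.37%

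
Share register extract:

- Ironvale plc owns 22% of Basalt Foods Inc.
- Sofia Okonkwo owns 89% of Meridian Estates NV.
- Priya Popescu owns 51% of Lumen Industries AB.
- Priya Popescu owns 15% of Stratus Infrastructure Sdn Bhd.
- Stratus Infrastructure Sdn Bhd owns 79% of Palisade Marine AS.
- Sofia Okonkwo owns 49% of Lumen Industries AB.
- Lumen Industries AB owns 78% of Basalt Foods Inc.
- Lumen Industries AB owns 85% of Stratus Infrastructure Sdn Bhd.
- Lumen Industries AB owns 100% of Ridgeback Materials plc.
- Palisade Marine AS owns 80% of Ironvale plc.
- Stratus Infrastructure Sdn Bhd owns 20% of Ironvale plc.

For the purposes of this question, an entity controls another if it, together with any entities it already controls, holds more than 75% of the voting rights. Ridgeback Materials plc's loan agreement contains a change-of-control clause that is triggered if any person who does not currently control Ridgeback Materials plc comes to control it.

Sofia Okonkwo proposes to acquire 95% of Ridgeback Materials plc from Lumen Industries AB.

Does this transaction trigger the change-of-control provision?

The purchase adds only to Sofia's holdings (Lumen's stake shrinks), so Sofia is the only person who could newly come to control Ridgeback.
Sofia holds 89% of Meridian, so Sofia controls Meridian.
Neither Sofia nor any entity Sofia controls holds any voting interest in Ridgeback.
So before the transaction, Sofia does not control Ridgeback.
After the purchase, Sofia holds 95% of Ridgeback directly, and Lumen's stake falls to 5%.
Sofia holds 95% of Ridgeback, so Sofia controls Ridgeback.
Sofia did not control Ridgeback before and does after, so the clause is triggered.

Yes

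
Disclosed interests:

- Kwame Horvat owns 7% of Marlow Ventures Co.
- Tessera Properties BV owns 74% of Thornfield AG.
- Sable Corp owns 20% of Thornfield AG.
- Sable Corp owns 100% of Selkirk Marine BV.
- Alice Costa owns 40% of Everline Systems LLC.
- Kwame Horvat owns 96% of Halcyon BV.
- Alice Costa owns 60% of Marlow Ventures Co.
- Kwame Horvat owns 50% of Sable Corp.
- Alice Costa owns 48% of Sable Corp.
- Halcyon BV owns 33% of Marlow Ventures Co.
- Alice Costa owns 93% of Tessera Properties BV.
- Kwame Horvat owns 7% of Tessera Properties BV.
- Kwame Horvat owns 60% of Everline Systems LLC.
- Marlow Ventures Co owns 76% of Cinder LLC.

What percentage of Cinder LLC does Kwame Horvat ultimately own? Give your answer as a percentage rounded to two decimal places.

Kwame reaches Cinder along 2 paths.
Via Marlow: 7% × 76% = 5.32%.
Via Halcyon → Marlow: 96% × 33% × 76% = 24.0768%.
Total: 5.32% + 24.0768% = 29.3968%.
Rounded: 29.40%.

29.40%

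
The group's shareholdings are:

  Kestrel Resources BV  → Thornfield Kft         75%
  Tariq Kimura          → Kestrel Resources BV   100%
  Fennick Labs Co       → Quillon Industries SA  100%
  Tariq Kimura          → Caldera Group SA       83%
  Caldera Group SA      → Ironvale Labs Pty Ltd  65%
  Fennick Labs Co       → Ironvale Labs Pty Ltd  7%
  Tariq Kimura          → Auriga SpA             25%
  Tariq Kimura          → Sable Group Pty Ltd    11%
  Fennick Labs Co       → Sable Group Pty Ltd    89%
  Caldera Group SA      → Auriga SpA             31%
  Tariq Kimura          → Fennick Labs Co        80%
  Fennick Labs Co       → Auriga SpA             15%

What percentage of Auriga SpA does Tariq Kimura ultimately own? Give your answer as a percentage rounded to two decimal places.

Tariq reaches Auriga along 3 paths.
Via Caldera: 83% × 31% = 25.73%.
Via Fennick: 80% × 15% = 12%.
Direct stake: 25% = 25%.
Total: 25.73% + 12% + 25% = 62.73%.

62.73%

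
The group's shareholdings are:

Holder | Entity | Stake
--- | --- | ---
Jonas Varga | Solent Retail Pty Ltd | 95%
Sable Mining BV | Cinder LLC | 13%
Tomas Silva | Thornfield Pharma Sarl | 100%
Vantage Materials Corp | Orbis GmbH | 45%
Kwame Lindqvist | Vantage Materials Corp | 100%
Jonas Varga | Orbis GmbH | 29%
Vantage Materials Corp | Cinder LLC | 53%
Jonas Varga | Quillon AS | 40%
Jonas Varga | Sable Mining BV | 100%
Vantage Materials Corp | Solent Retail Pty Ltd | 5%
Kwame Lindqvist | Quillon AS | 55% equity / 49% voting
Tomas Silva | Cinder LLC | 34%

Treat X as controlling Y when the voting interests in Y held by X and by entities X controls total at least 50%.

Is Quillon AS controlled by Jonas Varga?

No

Jonas holds 100% of Sable, so Jonas controls Sable.
Jonas holds 95% of Solent, so Jonas controls Solent.
In Quillon, Jonas's side holds only 40%, not ≥ 50%.
So Jonas does not control Quillon.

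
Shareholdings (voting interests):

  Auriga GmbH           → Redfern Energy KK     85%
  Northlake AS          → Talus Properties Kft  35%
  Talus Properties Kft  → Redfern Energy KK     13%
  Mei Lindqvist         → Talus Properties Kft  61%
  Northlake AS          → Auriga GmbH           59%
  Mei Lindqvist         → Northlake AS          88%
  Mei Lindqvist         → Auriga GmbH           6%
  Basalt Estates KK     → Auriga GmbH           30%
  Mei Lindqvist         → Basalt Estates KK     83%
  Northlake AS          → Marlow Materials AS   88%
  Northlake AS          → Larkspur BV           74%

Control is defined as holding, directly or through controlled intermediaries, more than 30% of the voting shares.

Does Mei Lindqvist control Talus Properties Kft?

Yes

Mei holds 88% of Northlake, so Mei controls Northlake.
Northlake and Mei together hold 35% + 61% = 96% of Talus, so Mei controls Talus.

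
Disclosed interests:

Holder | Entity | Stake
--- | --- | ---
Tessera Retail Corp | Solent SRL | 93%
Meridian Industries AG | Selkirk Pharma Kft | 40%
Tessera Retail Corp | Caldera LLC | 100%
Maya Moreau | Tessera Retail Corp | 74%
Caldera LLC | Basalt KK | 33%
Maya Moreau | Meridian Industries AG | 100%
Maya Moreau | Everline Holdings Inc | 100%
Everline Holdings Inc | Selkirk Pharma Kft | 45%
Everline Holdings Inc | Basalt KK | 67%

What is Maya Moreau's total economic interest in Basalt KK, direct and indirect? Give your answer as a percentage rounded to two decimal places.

91.42%

Maya reaches Basalt along 2 paths.
Via Tessera → Caldera: 74% × 100% × 33% = 24.42%.
Via Everline: 100% × 67% = 67%.
Total: 24.42% + 67% = 91.42%.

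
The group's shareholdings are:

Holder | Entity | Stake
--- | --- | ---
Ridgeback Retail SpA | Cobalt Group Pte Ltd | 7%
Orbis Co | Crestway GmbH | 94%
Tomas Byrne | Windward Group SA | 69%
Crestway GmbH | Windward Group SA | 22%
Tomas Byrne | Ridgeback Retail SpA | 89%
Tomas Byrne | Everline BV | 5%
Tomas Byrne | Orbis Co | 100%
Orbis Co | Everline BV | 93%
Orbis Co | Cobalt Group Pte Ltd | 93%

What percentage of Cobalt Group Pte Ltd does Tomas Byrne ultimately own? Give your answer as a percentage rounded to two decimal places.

99.23%

Tomas reaches Cobalt along 2 paths.
Via Orbis: 100% × 93% = 93%.
Via Ridgeback: 89% × 7% = 6.23%.
Total: 93% + 6.23% = 99.23%.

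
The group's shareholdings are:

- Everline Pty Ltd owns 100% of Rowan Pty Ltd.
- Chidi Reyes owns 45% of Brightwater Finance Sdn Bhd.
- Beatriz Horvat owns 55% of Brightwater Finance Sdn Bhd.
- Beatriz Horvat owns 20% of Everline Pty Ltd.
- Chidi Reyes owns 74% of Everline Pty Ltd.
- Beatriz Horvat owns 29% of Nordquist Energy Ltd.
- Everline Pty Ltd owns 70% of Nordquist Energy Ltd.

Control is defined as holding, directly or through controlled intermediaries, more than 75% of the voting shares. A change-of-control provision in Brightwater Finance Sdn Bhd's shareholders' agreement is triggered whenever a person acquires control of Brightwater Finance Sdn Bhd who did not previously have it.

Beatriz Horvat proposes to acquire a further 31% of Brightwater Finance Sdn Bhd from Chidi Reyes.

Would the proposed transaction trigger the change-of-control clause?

Yes

The purchase adds only to Beatriz's holdings (Chidi's stake shrinks), so Beatriz is the only person who could newly come to control Brightwater.
Beatriz's largest direct stake is 55% in Brightwater, which does not meet the threshold, so Beatriz controls no company.
In Brightwater, Beatriz's side holds only 55%, not > 75%.
So before the transaction, Beatriz does not control Brightwater.
After the purchase, Beatriz's direct stake in Brightwater rises to 55% + 31% = 86%, and Chidi's stake falls to 14%.
Beatriz holds 86% of Brightwater, so Beatriz controls Brightwater.
Beatriz did not control Brightwater before and does after, so the clause is triggered.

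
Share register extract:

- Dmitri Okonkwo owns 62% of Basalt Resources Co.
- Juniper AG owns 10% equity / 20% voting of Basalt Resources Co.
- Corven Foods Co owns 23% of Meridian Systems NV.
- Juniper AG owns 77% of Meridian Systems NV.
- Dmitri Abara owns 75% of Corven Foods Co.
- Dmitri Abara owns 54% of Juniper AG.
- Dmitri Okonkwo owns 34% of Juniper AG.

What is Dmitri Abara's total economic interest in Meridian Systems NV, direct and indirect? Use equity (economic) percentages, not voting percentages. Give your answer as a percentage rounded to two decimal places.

Dmitri Abara reaches Meridian along 2 paths.
Via Juniper: 54% × 77% = 41.58%.
Via Corven: 75% × 23% = 17.25%.
Total: 41.58% + 17.25% = 58.83%.

58.83%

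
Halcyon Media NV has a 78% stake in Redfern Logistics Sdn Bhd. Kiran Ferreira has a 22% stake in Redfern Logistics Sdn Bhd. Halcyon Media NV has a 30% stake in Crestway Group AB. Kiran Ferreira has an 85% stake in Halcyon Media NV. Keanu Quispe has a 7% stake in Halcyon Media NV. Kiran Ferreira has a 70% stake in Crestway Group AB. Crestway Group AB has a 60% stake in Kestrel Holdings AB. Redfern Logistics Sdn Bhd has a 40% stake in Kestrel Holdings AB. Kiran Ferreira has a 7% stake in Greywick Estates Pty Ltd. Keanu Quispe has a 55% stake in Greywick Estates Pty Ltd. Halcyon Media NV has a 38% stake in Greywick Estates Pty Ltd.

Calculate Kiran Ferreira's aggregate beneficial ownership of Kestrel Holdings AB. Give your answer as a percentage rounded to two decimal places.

92.62%

Kiran reaches Kestrel along 4 paths.
Via Redfern: 22% × 40% = 8.8%.
Via Halcyon → Redfern: 85% × 78% × 40% = 26.52%.
Via Crestway: 70% × 60% = 42%.
Via Halcyon → Crestway: 85% × 30% × 60% = 15.3%.
Total: 8.8% + 26.52% + 42% + 15.3% = 92.62%.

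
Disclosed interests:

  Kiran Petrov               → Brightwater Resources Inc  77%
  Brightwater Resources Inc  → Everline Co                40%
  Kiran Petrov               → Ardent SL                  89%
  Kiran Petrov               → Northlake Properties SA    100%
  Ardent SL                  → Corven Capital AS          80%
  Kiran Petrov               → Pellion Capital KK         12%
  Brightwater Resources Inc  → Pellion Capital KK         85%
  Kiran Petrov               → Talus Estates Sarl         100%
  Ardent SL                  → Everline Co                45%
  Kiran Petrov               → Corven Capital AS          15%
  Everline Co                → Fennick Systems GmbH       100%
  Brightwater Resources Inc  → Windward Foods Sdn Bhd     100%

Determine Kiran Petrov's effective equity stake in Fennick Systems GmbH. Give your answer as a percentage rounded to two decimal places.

Kiran reaches Fennick along 2 paths.
Via Ardent → Everline: 89% × 45% × 100% = 40.05%.
Via Brightwater → Everline: 77% × 40% × 100% = 30.8%.
Total: 40.05% + 30.8% = 70.85%.

70.85%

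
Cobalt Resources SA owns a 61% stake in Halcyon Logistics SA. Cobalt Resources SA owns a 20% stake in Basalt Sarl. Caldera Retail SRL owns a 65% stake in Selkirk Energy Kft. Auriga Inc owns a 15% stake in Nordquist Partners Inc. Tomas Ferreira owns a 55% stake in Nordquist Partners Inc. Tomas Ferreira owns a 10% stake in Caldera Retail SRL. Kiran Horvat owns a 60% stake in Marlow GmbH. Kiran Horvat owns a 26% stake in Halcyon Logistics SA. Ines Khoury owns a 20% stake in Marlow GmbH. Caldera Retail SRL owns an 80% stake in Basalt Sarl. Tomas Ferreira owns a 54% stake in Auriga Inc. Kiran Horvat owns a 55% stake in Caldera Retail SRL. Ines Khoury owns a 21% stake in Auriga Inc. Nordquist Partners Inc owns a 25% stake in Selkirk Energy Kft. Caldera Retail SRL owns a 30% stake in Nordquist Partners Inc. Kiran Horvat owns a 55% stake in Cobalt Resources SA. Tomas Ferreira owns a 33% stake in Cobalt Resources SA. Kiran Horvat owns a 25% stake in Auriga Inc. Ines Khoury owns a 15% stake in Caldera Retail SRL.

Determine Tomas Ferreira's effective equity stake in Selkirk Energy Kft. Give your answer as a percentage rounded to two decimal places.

23.03%

Tomas reaches Selkirk along 4 paths.
Via Caldera → Nordquist: 10% × 30% × 25% = 0.75%.
Via Nordquist: 55% × 25% = 13.75%.
Via Auriga → Nordquist: 54% × 15% × 25% = 2.025%.
Via Caldera: 10% × 65% = 6.5%.
Total: 0.75% + 13.75% + 2.025% + 6.5% = 23.025%.
Rounded: 23.03%.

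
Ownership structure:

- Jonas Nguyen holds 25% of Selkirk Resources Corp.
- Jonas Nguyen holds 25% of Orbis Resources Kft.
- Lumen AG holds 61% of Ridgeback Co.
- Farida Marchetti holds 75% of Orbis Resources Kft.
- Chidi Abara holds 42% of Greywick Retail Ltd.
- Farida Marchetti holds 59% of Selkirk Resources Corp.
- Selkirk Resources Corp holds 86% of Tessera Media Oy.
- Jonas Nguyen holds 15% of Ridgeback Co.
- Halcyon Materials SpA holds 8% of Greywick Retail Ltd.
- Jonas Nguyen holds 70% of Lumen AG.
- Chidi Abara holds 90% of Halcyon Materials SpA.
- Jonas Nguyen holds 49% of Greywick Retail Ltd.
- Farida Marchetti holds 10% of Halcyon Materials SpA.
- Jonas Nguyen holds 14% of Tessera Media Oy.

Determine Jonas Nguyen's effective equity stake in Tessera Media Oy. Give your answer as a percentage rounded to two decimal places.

Jonas reaches Tessera along 2 paths.
Direct stake: 14% = 14%.
Via Selkirk: 25% × 86% = 21.5%.
Total: 14% + 21.5% = 35.5%.
Rounded: 35.50%.

35.50%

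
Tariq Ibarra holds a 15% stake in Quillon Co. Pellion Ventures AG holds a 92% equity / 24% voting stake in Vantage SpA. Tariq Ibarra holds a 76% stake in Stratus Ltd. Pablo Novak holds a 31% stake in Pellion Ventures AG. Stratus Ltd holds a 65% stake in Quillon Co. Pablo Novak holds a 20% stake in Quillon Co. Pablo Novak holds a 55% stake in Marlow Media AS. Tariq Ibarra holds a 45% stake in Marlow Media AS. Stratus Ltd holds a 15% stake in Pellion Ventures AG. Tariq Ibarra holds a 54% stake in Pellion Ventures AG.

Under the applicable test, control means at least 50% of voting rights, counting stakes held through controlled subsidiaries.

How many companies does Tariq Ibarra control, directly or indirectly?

3

Tariq holds 76% of Stratus, so Tariq controls Stratus.
Tariq and Stratus together hold 15% + 65% = 80% of Quillon, so Tariq controls Quillon.
Tariq and Stratus together hold 54% + 15% = 69% of Pellion, so Tariq controls Pellion.
No other company's threshold is met.
Tariq controls 3 companies.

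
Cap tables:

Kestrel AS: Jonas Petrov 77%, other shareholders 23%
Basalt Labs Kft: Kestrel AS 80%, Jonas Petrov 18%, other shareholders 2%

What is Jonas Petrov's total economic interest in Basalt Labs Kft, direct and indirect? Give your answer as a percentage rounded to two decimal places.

79.60%

Jonas reaches Basalt along 2 paths.
Via Kestrel: 77% × 80% = 61.6%.
Direct stake: 18% = 18%.
Total: 61.6% + 18% = 79.6%.
Rounded: 79.60%.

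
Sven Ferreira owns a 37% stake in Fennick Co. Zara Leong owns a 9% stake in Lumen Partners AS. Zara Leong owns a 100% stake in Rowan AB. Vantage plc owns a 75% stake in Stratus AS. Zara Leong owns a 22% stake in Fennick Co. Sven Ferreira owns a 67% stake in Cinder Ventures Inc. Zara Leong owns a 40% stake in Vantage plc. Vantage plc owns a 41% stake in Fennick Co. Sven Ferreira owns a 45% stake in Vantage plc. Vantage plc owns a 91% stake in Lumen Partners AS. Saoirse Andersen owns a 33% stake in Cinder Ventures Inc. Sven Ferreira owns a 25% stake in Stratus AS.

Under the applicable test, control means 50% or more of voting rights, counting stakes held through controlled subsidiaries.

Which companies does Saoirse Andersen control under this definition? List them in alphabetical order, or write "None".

Saoirse's largest direct stake is 33% in Cinder, which does not meet the threshold.

None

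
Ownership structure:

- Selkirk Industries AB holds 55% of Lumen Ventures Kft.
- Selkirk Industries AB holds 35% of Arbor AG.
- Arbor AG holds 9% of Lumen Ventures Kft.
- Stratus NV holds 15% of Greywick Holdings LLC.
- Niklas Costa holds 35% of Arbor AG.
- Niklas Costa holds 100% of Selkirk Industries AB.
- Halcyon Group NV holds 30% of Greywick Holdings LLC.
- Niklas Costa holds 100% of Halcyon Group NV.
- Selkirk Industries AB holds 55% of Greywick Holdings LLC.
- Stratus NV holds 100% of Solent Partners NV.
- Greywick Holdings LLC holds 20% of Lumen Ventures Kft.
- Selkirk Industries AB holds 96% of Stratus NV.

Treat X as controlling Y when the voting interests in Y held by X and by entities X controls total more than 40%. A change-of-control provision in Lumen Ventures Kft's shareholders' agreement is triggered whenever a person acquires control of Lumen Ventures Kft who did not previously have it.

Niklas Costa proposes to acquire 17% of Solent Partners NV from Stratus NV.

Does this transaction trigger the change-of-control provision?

No

The purchase adds only to Niklas's holdings (Stratus's stake shrinks), so Niklas is the only person who could newly come to control Lumen.
Niklas holds 100% of Selkirk, so Niklas controls Selkirk.
Niklas and Selkirk together hold 35% + 35% = 70% of Arbor, so Niklas controls Arbor.
Niklas holds 100% of Halcyon, so Niklas controls Halcyon.
Selkirk holds 96% of Stratus, so Niklas controls Stratus.
Stratus and Halcyon and Selkirk together hold 15% + 30% + 55% = 100% of Greywick, so Niklas controls Greywick.
Greywick and Selkirk and Arbor together hold 20% + 55% + 9% = 84% of Lumen, so Niklas controls Lumen.
So Niklas already controls Lumen before the transaction.
After the purchase, Niklas holds 17% of Solent directly, and Stratus's stake falls to 83%.
Niklas controlled Lumen already, so this is not a new person acquiring control; every other person's position is unchanged or reduced.
No new person acquires control, so the clause is not triggered.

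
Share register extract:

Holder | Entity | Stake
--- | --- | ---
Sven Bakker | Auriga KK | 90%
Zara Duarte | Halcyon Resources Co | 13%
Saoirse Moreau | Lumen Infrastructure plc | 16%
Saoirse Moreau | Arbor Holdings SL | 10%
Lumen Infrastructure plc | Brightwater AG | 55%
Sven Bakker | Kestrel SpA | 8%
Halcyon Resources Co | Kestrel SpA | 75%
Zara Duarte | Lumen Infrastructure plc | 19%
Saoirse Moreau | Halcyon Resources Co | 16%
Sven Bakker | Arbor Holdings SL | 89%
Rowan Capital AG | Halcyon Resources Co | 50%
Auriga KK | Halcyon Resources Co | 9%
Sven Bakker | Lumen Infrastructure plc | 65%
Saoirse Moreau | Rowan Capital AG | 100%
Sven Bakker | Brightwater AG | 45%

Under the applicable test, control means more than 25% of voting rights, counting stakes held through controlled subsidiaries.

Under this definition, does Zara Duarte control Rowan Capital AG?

No

Zara's largest direct stake is 19% in Lumen, which does not meet the threshold, so Zara controls no company.
Neither Zara nor any entity Zara controls holds any voting interest in Rowan.
So Zara does not control Rowan.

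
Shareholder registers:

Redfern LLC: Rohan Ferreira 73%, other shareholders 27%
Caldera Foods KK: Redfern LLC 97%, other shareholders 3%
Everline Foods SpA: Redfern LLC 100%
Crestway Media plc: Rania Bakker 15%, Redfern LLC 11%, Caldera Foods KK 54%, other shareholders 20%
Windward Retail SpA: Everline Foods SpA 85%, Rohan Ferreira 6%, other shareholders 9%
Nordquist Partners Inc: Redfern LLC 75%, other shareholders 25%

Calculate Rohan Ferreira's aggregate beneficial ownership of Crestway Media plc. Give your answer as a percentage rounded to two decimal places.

Rohan reaches Crestway along 2 paths.
Via Redfern: 73% × 11% = 8.03%.
Via Redfern → Caldera: 73% × 97% × 54% = 38.2374%.
Total: 8.03% + 38.2374% = 46.2674%.
Rounded: 46.27%.

46.27%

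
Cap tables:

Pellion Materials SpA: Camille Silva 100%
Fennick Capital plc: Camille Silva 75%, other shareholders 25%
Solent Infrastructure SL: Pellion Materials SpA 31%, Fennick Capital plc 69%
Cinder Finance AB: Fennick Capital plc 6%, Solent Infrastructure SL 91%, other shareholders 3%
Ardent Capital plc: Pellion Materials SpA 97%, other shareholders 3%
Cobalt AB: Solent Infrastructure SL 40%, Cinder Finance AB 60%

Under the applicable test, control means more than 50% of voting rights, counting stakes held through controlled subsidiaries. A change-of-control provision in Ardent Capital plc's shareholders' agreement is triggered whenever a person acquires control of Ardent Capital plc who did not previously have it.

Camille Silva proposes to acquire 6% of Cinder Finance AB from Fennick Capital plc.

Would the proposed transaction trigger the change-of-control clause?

No

The purchase adds only to Camille's holdings (Fennick's stake shrinks), so Camille is the only person who could newly come to control Ardent.
Camille holds 100% of Pellion, so Camille controls Pellion.
Pellion holds 97% of Ardent, so Camille controls Ardent.
So Camille already controls Ardent before the transaction.
After the purchase, Camille holds 6% of Cinder directly, and Fennick's stake falls to 0%.
Camille controlled Ardent already, so this is not a new person acquiring control; every other person's position is unchanged or reduced.
No new person acquires control, so the clause is not triggered.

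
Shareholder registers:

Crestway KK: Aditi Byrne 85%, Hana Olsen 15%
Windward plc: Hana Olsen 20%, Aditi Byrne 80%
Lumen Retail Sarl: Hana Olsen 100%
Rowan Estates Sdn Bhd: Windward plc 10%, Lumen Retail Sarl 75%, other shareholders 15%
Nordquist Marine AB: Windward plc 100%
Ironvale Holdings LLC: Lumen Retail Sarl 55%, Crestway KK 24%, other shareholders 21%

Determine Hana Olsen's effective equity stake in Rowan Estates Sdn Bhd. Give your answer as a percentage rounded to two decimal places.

Hana reaches Rowan along 2 paths.
Via Windward: 20% × 10% = 2%.
Via Lumen: 100% × 75% = 75%.
Total: 2% + 75% = 77%.
Rounded: 77.00%.

77.00%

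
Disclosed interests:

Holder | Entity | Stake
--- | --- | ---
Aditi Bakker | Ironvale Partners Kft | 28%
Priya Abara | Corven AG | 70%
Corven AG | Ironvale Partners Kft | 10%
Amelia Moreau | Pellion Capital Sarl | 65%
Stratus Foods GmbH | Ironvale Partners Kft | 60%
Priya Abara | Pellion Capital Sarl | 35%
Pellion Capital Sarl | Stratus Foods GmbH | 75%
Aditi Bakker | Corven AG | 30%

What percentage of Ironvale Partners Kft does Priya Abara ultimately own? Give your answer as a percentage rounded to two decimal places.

Priya reaches Ironvale along 2 paths.
Via Corven: 70% × 10% = 7%.
Via Pellion → Stratus: 35% × 75% × 60% = 15.75%.
Total: 7% + 15.75% = 22.75%.

22.75%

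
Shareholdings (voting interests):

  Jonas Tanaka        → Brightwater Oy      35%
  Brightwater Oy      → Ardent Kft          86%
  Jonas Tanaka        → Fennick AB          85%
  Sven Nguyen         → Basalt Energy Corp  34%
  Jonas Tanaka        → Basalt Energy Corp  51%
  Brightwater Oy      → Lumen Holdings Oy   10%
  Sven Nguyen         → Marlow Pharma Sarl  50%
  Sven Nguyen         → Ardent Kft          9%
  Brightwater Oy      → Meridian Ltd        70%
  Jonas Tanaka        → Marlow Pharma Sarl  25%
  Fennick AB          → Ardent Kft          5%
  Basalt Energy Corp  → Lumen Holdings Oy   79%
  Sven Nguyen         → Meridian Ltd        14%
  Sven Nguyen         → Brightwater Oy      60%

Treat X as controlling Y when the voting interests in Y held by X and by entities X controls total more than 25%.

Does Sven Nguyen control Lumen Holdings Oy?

Sven holds 34% of Basalt, so Sven controls Basalt.
Sven holds 60% of Brightwater, so Sven controls Brightwater.
Basalt and Brightwater together hold 79% + 10% = 89% of Lumen, so Sven controls Lumen.

Yes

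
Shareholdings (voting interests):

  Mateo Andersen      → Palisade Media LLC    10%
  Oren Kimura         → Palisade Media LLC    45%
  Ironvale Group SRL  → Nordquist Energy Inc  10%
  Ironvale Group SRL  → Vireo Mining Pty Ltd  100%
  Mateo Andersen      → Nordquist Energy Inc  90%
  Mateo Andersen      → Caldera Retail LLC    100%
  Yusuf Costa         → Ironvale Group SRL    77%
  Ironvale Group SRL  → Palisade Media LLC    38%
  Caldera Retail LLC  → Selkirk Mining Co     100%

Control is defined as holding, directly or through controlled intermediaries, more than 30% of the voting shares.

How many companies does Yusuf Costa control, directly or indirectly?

Yusuf holds 77% of Ironvale, so Yusuf controls Ironvale.
Ironvale holds 38% of Palisade, so Yusuf controls Palisade.
Ironvale holds 100% of Vireo, so Yusuf controls Vireo.
No other company's threshold is met.
Yusuf controls 3 companies.

3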